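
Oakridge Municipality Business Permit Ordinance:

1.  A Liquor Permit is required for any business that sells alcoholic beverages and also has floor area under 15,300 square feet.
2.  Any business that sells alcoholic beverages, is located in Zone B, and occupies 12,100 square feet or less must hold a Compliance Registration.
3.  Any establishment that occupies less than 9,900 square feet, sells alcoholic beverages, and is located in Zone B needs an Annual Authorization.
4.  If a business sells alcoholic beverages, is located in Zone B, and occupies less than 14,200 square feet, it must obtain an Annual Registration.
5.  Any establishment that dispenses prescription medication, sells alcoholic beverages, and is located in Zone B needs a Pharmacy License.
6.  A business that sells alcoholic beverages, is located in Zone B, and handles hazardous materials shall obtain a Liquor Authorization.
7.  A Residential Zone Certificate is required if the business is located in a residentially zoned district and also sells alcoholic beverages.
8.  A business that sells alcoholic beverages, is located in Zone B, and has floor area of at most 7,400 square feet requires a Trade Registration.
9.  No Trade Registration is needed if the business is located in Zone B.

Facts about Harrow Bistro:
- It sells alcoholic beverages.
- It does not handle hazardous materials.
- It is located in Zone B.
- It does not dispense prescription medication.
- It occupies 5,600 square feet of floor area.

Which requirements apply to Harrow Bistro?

Annual Authorization, Annual Registration, Compliance Registration, Liquor Permit

1. sells alcoholic beverages; floor area 5,600 square feet < 15,300 square feet → Liquor Permit required.
2. sells alcoholic beverages; is located in Zone B; floor area 5,600 square feet ≤ 12,100 square feet → Compliance Registration required.
3. floor area 5,600 square feet < 9,900 square feet; sells alcoholic beverages; is located in Zone B → Annual Authorization required.
4. sells alcoholic beverages; is located in Zone B; floor area 5,600 square feet < 14,200 square feet → Annual Registration required.
5. does not dispense prescription medication; sells alcoholic beverages; is located in Zone B → Pharmacy License not required.
6. sells alcoholic beverages; is located in Zone B; does not handle hazardous materials → Liquor Authorization not required.
7. is located in Zone B (not: is located in a residentially zoned district); sells alcoholic beverages → Residential Zone Certificate not required.
8. sells alcoholic beverages; is located in Zone B; floor area 5,600 square feet ≤ 7,400 square feet → Trade Registration required.
9. is located in Zone B → exempt from Trade Registration.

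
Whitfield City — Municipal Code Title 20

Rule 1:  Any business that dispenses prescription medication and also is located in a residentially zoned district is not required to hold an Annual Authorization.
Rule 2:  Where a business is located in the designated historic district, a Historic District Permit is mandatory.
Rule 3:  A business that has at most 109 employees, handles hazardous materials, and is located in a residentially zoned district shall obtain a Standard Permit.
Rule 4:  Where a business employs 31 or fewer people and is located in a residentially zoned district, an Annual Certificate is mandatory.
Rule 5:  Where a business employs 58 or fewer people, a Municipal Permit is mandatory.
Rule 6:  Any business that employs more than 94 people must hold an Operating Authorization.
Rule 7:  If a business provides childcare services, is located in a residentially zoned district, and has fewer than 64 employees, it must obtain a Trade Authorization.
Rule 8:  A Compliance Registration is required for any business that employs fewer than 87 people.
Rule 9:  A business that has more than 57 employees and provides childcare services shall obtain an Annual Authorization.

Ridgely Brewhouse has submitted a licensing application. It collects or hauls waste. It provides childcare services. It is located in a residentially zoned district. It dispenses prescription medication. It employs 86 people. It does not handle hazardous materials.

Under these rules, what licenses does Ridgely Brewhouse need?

Compliance Registration

Rule 1: dispenses prescription medication; is located in a residentially zoned district → exempt from Annual Authorization.
Rule 2: is located in a residentially zoned district (not: is located in the designated historic district) → Historic District Permit not required.
Rule 3: employees 86 ≤ 109; does not handle hazardous materials; is located in a residentially zoned district → Standard Permit not required.
Rule 4: employees 86 > 31; is located in a residentially zoned district → Annual Certificate not required.
Rule 5: employees 86 > 58 → Municipal Permit not required.
Rule 6: employees 86 ≤ 94 → Operating Authorization not required.
Rule 7: provides childcare services; is located in a residentially zoned district; employees 86 ≥ 64 → Trade Authorization not required.
Rule 8: employees 86 < 87 → Compliance Registration required.
Rule 9: employees 86 > 57; provides childcare services → Annual Authorization required.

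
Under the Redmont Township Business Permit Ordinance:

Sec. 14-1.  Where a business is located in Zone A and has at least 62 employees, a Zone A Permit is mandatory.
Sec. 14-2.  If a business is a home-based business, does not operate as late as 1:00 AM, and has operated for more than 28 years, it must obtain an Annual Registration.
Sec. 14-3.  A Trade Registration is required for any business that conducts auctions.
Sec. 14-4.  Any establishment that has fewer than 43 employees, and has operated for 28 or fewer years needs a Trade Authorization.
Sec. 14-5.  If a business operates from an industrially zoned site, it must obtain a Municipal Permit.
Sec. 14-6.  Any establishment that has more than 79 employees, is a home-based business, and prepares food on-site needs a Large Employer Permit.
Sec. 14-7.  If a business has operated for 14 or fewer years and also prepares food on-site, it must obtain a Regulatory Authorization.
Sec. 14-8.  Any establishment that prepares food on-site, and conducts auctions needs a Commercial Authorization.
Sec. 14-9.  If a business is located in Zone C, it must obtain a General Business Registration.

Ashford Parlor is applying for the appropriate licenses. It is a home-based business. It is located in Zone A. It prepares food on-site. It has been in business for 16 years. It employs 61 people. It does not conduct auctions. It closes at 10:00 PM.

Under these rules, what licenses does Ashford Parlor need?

Sec. 14-1. is located in Zone A; employees 61 < 62 → Zone A Permit not required.
Sec. 14-2. is a home-based business; closes 10:00 PM, at/before 1:00 AM; years in business 16 ≤ 28 → Annual Registration not required.
Sec. 14-3. does not conduct auctions → Trade Registration not required.
Sec. 14-4. employees 61 ≥ 43; years in business 16 ≤ 28 → Trade Authorization not required.
Sec. 14-5. is a home-based business (not: operates from an industrially zoned site) → Municipal Permit not required.
Sec. 14-6. employees 61 ≤ 79; is a home-based business; prepares food on-site → Large Employer Permit not required.
Sec. 14-7. years in business 16 > 14; prepares food on-site → Regulatory Authorization not required.
Sec. 14-8. prepares food on-site; does not conduct auctions → Commercial Authorization not required.
Sec. 14-9. is located in Zone A (not: is located in Zone C) → General Business Registration not required.

None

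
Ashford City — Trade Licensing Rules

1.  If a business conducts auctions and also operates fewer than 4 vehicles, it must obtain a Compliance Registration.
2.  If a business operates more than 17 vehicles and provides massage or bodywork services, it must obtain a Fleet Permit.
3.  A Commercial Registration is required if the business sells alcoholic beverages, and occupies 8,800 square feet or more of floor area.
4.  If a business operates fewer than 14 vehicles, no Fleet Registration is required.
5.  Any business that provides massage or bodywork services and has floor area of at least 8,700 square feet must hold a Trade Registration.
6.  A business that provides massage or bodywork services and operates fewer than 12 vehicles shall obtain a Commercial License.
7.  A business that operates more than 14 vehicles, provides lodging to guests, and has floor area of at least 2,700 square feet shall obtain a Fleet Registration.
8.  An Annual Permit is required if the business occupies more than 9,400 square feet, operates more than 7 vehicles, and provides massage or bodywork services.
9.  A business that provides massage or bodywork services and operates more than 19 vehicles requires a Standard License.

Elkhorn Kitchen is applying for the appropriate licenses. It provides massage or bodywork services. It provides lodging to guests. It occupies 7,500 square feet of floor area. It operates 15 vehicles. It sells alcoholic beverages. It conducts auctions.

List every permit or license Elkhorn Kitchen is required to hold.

Fleet Registration

1. conducts auctions; vehicles 15 ≥ 4 → Compliance Registration not required.
2. vehicles 15 ≤ 17; provides massage or bodywork services → Fleet Permit not required.
3. sells alcoholic beverages; floor area 7,500 square feet < 8,800 square feet → Commercial Registration not required.
4. vehicles 15 ≥ 14 → Fleet Registration exemption does not apply.
5. provides massage or bodywork services; floor area 7,500 square feet < 8,700 square feet → Trade Registration not required.
6. provides massage or bodywork services; vehicles 15 ≥ 12 → Commercial License not required.
7. vehicles 15 > 14; provides lodging to guests; floor area 7,500 square feet ≥ 2,700 square feet → Fleet Registration required.
8. floor area 7,500 square feet ≤ 9,400 square feet; vehicles 15 > 7; provides massage or bodywork services → Annual Permit not required.
9. provides massage or bodywork services; vehicles 15 ≤ 19 → Standard License not required.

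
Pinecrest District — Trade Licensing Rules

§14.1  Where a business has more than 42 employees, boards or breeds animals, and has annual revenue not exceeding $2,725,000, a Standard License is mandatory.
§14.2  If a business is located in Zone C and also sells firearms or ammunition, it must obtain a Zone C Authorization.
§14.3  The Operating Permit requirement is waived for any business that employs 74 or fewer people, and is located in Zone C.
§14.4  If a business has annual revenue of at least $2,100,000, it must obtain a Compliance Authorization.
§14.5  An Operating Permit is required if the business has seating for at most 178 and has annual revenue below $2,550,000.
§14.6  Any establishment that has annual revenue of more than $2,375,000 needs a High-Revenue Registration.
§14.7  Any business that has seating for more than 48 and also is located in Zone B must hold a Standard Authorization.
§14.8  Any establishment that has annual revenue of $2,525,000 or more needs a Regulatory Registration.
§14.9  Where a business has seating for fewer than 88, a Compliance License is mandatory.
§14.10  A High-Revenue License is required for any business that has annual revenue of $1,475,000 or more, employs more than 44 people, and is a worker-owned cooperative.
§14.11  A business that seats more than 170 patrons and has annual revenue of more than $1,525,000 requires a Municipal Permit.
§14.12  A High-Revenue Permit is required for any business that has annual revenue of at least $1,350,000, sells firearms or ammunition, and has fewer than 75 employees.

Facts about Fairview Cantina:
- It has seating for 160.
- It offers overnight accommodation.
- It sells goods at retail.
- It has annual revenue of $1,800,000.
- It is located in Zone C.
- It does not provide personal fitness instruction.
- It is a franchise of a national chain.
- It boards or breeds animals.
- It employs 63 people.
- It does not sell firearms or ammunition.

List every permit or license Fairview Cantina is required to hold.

§14.1 employees 63 > 42; boards or breeds animals; revenue $1,800,000 ≤ $2,725,000 → Standard License required.
§14.2 is located in Zone C; does not sell firearms or ammunition → Zone C Authorization not required.
§14.3 employees 63 ≤ 74; is located in Zone C → exempt from Operating Permit.
§14.4 revenue $1,800,000 < $2,100,000 → Compliance Authorization not required.
§14.5 seating 160 ≤ 178; revenue $1,800,000 < $2,550,000 → Operating Permit required.
§14.6 revenue $1,800,000 ≤ $2,375,000 → High-Revenue Registration not required.
§14.7 seating 160 > 48; is located in Zone C (not: is located in Zone B) → Standard Authorization not required.
§14.8 revenue $1,800,000 < $2,525,000 → Regulatory Registration not required.
§14.9 seating 160 ≥ 88 → Compliance License not required.
§14.10 revenue $1,800,000 ≥ $1,475,000; employees 63 > 44; is a franchise of a national chain (not: is a worker-owned cooperative) → High-Revenue License not required.
§14.11 seating 160 ≤ 170; revenue $1,800,000 > $1,525,000 → Municipal Permit not required.
§14.12 revenue $1,800,000 ≥ $1,350,000; does not sell firearms or ammunition; employees 63 < 75 → High-Revenue Permit not required.

Standard License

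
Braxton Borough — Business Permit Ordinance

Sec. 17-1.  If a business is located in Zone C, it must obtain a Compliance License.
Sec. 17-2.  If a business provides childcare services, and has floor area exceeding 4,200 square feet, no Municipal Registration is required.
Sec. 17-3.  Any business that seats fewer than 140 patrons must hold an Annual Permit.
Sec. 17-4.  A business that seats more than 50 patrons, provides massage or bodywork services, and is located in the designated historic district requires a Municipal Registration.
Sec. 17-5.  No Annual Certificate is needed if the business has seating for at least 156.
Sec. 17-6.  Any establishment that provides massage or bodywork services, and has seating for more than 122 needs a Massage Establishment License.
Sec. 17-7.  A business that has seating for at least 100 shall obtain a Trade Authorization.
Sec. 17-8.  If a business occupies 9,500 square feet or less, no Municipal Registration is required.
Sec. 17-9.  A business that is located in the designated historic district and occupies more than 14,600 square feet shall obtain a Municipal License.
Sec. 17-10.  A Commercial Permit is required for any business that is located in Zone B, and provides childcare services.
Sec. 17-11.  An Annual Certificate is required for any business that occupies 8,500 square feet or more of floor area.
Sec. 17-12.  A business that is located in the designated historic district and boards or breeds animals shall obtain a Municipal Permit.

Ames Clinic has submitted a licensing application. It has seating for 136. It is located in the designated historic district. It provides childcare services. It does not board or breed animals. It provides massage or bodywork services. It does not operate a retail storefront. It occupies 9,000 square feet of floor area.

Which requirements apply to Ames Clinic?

Annual Certificate, Annual Permit, Massage Establishment License, Trade Authorization

Sec. 17-1. is located in the designated historic district (not: is located in Zone C) → Compliance License not required.
Sec. 17-2. provides childcare services; floor area 9,000 square feet > 4,200 square feet → exempt from Municipal Registration.
Sec. 17-3. seating 136 < 140 → Annual Permit required.
Sec. 17-4. seating 136 > 50; provides massage or bodywork services; is located in the designated historic district → Municipal Registration required.
Sec. 17-5. seating 136 < 156 → Annual Certificate exemption does not apply.
Sec. 17-6. provides massage or bodywork services; seating 136 > 122 → Massage Establishment License required.
Sec. 17-7. seating 136 ≥ 100 → Trade Authorization required.
Sec. 17-8. floor area 9,000 square feet ≤ 9,500 square feet → exempt from Municipal Registration.
Sec. 17-9. is located in the designated historic district; floor area 9,000 square feet ≤ 14,600 square feet → Municipal License not required.
Sec. 17-10. is located in the designated historic district (not: is located in Zone B); provides childcare services → Commercial Permit not required.
Sec. 17-11. floor area 9,000 square feet ≥ 8,500 square feet → Annual Certificate required.
Sec. 17-12. is located in the designated historic district; does not board or breed animals → Municipal Permit not required.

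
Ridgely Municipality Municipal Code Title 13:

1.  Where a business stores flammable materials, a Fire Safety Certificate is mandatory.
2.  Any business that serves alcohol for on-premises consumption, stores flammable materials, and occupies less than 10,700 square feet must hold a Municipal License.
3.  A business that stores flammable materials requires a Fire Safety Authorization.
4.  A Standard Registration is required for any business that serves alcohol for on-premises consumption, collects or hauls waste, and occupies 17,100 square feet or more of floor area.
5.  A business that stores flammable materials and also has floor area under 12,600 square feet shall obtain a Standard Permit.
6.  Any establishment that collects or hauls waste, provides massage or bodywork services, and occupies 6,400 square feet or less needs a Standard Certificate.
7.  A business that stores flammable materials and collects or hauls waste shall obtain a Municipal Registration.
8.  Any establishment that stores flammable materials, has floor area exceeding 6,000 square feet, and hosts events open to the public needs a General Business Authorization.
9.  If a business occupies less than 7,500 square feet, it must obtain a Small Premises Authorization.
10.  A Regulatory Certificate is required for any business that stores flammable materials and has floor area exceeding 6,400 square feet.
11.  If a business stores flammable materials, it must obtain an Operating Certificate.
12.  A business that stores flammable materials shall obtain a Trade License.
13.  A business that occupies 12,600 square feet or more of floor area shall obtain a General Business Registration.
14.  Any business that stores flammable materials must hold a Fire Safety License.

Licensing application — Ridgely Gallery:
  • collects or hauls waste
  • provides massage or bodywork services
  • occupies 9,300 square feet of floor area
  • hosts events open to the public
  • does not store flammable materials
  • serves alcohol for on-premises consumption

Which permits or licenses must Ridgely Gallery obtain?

None

1. does not store flammable materials → Fire Safety Certificate not required.
2. serves alcohol for on-premises consumption; does not store flammable materials; floor area 9,300 square feet < 10,700 square feet → Municipal License not required.
3. does not store flammable materials → Fire Safety Authorization not required.
4. serves alcohol for on-premises consumption; collects or hauls waste; floor area 9,300 square feet < 17,100 square feet → Standard Registration not required.
5. does not store flammable materials; floor area 9,300 square feet < 12,600 square feet → Standard Permit not required.
6. collects or hauls waste; provides massage or bodywork services; floor area 9,300 square feet > 6,400 square feet → Standard Certificate not required.
7. does not store flammable materials; collects or hauls waste → Municipal Registration not required.
8. does not store flammable materials; floor area 9,300 square feet > 6,000 square feet; hosts events open to the public → General Business Authorization not required.
9. floor area 9,300 square feet ≥ 7,500 square feet → Small Premises Authorization not required.
10. does not store flammable materials; floor area 9,300 square feet > 6,400 square feet → Regulatory Certificate not required.
11. does not store flammable materials → Operating Certificate not required.
12. does not store flammable materials → Trade License not required.
13. floor area 9,300 square feet < 12,600 square feet → General Business Registration not required.
14. does not store flammable materials → Fire Safety License not required.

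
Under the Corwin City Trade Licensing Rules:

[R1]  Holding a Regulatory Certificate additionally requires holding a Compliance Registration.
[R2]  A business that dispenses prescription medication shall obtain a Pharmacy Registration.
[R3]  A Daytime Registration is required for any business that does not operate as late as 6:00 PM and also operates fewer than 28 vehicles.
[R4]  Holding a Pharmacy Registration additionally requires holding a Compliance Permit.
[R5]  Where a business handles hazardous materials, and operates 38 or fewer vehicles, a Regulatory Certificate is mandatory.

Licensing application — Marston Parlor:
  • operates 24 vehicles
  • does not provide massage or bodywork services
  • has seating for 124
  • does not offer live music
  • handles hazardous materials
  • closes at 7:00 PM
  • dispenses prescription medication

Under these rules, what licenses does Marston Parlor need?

[R1] Regulatory Certificate is required → Compliance Registration also required.
[R2] dispenses prescription medication → Pharmacy Registration required.
[R3] closes 7:00 PM, after 6:00 PM; vehicles 24 < 28 → Daytime Registration not required.
[R4] Pharmacy Registration is required → Compliance Permit also required.
[R5] handles hazardous materials; vehicles 24 ≤ 38 → Regulatory Certificate required.

Compliance Permit, Compliance Registration, Pharmacy Registration, Regulatory Certificate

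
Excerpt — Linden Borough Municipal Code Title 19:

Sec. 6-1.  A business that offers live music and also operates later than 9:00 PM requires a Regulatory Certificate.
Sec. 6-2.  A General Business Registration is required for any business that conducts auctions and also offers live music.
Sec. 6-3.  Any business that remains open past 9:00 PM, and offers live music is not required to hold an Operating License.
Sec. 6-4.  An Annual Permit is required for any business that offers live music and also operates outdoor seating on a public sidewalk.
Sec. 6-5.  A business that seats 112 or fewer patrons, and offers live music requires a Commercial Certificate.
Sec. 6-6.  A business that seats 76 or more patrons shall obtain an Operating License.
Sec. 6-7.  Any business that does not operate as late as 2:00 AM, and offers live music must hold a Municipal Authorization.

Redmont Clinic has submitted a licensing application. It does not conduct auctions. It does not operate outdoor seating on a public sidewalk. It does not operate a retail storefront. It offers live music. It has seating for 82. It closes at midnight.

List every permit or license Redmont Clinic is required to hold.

Commercial Certificate, Municipal Authorization, Regulatory Certificate

Sec. 6-1. offers live music; closes midnight, after 9:00 PM → Regulatory Certificate required.
Sec. 6-2. does not conduct auctions; offers live music → General Business Registration not required.
Sec. 6-3. closes midnight, after 9:00 PM; offers live music → exempt from Operating License.
Sec. 6-4. offers live music; does not operate outdoor seating on a public sidewalk → Annual Permit not required.
Sec. 6-5. seating 82 ≤ 112; offers live music → Commercial Certificate required.
Sec. 6-6. seating 82 ≥ 76 → Operating License required.
Sec. 6-7. closes midnight, at/before 2:00 AM; offers live music → Municipal Authorization required.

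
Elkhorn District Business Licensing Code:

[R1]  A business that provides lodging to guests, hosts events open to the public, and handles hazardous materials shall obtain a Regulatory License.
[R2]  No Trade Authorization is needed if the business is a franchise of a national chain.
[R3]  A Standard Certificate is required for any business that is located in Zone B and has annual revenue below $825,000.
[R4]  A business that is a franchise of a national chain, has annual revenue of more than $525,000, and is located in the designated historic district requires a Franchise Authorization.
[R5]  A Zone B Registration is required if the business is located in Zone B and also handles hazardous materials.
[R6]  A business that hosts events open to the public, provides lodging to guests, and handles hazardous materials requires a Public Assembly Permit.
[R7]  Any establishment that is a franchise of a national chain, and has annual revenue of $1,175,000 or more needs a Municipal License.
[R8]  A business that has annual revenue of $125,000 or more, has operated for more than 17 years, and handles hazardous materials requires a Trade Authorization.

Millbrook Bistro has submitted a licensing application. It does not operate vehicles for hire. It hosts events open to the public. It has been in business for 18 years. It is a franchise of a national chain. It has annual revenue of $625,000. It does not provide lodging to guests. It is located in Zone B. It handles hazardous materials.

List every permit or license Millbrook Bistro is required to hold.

Standard Certificate, Zone B Registration

[R1] does not provide lodging to guests; hosts events open to the public; handles hazardous materials → Regulatory License not required.
[R2] is a franchise of a national chain → exempt from Trade Authorization.
[R3] is located in Zone B; revenue $625,000 < $825,000 → Standard Certificate required.
[R4] is a franchise of a national chain; revenue $625,000 > $525,000; is located in Zone B (not: is located in the designated historic district) → Franchise Authorization not required.
[R5] is located in Zone B; handles hazardous materials → Zone B Registration required.
[R6] hosts events open to the public; does not provide lodging to guests; handles hazardous materials → Public Assembly Permit not required.
[R7] is a franchise of a national chain; revenue $625,000 < $1,175,000 → Municipal License not required.
[R8] revenue $625,000 ≥ $125,000; years in business 18 > 17; handles hazardous materials → Trade Authorization required.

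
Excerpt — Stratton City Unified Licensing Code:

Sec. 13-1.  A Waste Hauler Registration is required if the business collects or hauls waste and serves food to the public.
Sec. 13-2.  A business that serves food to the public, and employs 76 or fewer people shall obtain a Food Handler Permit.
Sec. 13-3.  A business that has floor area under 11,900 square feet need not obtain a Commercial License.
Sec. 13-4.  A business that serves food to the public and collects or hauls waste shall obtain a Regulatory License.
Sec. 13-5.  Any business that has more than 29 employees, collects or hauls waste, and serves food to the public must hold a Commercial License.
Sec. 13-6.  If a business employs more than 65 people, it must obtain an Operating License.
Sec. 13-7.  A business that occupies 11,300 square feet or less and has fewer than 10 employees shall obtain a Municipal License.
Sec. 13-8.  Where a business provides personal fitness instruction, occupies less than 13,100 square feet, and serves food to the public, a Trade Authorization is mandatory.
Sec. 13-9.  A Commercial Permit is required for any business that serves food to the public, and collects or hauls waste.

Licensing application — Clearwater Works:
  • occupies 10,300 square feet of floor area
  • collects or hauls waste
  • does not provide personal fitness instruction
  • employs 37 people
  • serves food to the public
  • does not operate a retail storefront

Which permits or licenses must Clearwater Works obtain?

Commercial Permit, Food Handler Permit, Regulatory License, Waste Hauler Registration

Sec. 13-1. collects or hauls waste; serves food to the public → Waste Hauler Registration required.
Sec. 13-2. serves food to the public; employees 37 ≤ 76 → Food Handler Permit required.
Sec. 13-3. floor area 10,300 square feet < 11,900 square feet → exempt from Commercial License.
Sec. 13-4. serves food to the public; collects or hauls waste → Regulatory License required.
Sec. 13-5. employees 37 > 29; collects or hauls waste; serves food to the public → Commercial License required.
Sec. 13-6. employees 37 ≤ 65 → Operating License not required.
Sec. 13-7. floor area 10,300 square feet ≤ 11,300 square feet; employees 37 ≥ 10 → Municipal License not required.
Sec. 13-8. does not provide personal fitness instruction; floor area 10,300 square feet < 13,100 square feet; serves food to the public → Trade Authorization not required.
Sec. 13-9. serves food to the public; collects or hauls waste → Commercial Permit required.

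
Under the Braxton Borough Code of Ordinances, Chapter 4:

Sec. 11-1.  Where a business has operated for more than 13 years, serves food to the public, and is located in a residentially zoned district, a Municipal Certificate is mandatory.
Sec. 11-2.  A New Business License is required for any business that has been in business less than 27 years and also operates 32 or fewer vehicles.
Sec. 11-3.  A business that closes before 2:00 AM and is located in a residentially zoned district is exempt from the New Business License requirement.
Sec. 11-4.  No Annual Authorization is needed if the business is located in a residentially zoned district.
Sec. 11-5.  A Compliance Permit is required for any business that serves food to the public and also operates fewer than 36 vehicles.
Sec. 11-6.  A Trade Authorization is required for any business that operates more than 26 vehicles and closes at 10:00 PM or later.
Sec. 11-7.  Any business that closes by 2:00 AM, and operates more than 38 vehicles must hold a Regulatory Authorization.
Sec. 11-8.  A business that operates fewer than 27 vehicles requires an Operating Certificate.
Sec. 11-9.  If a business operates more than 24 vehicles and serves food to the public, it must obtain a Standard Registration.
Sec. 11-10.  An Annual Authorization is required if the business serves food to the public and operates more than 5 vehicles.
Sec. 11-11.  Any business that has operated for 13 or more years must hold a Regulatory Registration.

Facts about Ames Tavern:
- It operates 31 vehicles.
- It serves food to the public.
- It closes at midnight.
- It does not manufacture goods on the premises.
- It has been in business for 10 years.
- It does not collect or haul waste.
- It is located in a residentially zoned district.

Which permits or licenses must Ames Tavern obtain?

Sec. 11-1. years in business 10 ≤ 13; serves food to the public; is located in a residentially zoned district → Municipal Certificate not required.
Sec. 11-2. years in business 10 < 27; vehicles 31 ≤ 32 → New Business License required.
Sec. 11-3. closes midnight, at/before 2:00 AM; is located in a residentially zoned district → exempt from New Business License.
Sec. 11-4. is located in a residentially zoned district → exempt from Annual Authorization.
Sec. 11-5. serves food to the public; vehicles 31 < 36 → Compliance Permit required.
Sec. 11-6. vehicles 31 > 26; closes midnight, after 10:00 PM → Trade Authorization required.
Sec. 11-7. closes midnight, at/before 2:00 AM; vehicles 31 ≤ 38 → Regulatory Authorization not required.
Sec. 11-8. vehicles 31 ≥ 27 → Operating Certificate not required.
Sec. 11-9. vehicles 31 > 24; serves food to the public → Standard Registration required.
Sec. 11-10. serves food to the public; vehicles 31 > 5 → Annual Authorization required.
Sec. 11-11. years in business 10 < 13 → Regulatory Registration not required.

Compliance Permit, Standard Registration, Trade Authorization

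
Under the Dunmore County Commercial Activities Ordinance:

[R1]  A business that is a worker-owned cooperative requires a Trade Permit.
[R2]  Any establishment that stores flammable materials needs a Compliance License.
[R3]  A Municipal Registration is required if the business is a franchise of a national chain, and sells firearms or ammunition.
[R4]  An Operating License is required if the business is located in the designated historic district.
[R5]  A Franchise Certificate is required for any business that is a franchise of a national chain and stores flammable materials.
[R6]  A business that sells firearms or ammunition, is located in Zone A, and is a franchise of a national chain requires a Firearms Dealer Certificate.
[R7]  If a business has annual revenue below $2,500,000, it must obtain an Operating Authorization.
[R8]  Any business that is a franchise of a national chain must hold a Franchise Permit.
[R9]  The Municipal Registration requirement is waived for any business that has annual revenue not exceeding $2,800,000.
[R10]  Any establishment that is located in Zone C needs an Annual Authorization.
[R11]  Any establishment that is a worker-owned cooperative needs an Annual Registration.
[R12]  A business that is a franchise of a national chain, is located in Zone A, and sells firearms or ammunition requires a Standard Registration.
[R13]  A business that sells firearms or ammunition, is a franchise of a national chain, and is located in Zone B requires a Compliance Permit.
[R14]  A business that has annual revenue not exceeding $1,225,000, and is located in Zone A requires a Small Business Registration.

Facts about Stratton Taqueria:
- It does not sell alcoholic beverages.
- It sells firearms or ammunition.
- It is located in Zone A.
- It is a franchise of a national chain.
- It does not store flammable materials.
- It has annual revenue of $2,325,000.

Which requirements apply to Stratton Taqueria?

[R1] is a franchise of a national chain (not: is a worker-owned cooperative) → Trade Permit not required.
[R2] does not store flammable materials → Compliance License not required.
[R3] is a franchise of a national chain; sells firearms or ammunition → Municipal Registration required.
[R4] is located in Zone A (not: is located in the designated historic district) → Operating License not required.
[R5] is a franchise of a national chain; does not store flammable materials → Franchise Certificate not required.
[R6] sells firearms or ammunition; is located in Zone A; is a franchise of a national chain → Firearms Dealer Certificate required.
[R7] revenue $2,325,000 < $2,500,000 → Operating Authorization required.
[R8] is a franchise of a national chain → Franchise Permit required.
[R9] revenue $2,325,000 ≤ $2,800,000 → exempt from Municipal Registration.
[R10] is located in Zone A (not: is located in Zone C) → Annual Authorization not required.
[R11] is a franchise of a national chain (not: is a worker-owned cooperative) → Annual Registration not required.
[R12] is a franchise of a national chain; is located in Zone A; sells firearms or ammunition → Standard Registration required.
[R13] sells firearms or ammunition; is a franchise of a national chain; is located in Zone A (not: is located in Zone B) → Compliance Permit not required.
[R14] revenue $2,325,000 > $1,225,000; is located in Zone A → Small Business Registration not required.

Firearms Dealer Certificate, Franchise Permit, Operating Authorization, Standard Registration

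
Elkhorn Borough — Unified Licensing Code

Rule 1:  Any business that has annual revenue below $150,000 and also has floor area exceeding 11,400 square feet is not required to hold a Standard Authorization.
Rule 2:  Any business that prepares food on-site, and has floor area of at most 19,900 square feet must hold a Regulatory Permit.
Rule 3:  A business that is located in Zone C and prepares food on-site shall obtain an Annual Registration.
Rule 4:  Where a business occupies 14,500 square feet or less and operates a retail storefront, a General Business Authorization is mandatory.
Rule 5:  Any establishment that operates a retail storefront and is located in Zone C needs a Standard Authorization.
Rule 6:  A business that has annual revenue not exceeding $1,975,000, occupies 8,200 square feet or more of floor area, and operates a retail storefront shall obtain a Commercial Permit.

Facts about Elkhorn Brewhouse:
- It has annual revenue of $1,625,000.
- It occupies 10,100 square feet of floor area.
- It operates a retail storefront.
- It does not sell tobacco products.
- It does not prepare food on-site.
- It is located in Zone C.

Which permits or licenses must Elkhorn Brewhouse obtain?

Rule 1: revenue $1,625,000 ≥ $150,000; floor area 10,100 square feet ≤ 11,400 square feet → Standard Authorization exemption does not apply.
Rule 2: does not prepare food on-site; floor area 10,100 square feet ≤ 19,900 square feet → Regulatory Permit not required.
Rule 3: is located in Zone C; does not prepare food on-site → Annual Registration not required.
Rule 4: floor area 10,100 square feet ≤ 14,500 square feet; operates a retail storefront → General Business Authorization required.
Rule 5: operates a retail storefront; is located in Zone C → Standard Authorization required.
Rule 6: revenue $1,625,000 ≤ $1,975,000; floor area 10,100 square feet ≥ 8,200 square feet; operates a retail storefront → Commercial Permit required.

Commercial Permit, General Business Authorization, Standard Authorization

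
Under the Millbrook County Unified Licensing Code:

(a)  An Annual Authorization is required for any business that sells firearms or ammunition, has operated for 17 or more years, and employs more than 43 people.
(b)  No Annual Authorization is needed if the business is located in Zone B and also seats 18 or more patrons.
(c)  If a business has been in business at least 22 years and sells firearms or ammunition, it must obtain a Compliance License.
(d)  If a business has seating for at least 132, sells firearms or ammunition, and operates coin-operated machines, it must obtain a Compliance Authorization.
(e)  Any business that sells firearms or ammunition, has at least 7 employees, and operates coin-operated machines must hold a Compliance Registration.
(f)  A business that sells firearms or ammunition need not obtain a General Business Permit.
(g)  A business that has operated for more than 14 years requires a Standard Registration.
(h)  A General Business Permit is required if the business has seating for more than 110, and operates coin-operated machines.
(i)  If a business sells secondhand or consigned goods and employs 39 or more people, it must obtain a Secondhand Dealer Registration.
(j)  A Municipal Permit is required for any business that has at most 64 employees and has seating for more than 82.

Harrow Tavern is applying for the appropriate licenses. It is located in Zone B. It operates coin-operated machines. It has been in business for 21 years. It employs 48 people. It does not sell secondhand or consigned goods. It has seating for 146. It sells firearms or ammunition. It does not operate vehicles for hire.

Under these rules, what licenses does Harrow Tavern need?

Compliance Authorization, Compliance Registration, Municipal Permit, Standard Registration

(a) sells firearms or ammunition; years in business 21 ≥ 17; employees 48 > 43 → Annual Authorization required.
(b) is located in Zone B; seating 146 ≥ 18 → exempt from Annual Authorization.
(c) years in business 21 < 22; sells firearms or ammunition → Compliance License not required.
(d) seating 146 ≥ 132; sells firearms or ammunition; operates coin-operated machines → Compliance Authorization required.
(e) sells firearms or ammunition; employees 48 ≥ 7; operates coin-operated machines → Compliance Registration required.
(f) sells firearms or ammunition → exempt from General Business Permit.
(g) years in business 21 > 14 → Standard Registration required.
(h) seating 146 > 110; operates coin-operated machines → General Business Permit required.
(i) does not sell secondhand or consigned goods; employees 48 ≥ 39 → Secondhand Dealer Registration not required.
(j) employees 48 ≤ 64; seating 146 > 82 → Municipal Permit required.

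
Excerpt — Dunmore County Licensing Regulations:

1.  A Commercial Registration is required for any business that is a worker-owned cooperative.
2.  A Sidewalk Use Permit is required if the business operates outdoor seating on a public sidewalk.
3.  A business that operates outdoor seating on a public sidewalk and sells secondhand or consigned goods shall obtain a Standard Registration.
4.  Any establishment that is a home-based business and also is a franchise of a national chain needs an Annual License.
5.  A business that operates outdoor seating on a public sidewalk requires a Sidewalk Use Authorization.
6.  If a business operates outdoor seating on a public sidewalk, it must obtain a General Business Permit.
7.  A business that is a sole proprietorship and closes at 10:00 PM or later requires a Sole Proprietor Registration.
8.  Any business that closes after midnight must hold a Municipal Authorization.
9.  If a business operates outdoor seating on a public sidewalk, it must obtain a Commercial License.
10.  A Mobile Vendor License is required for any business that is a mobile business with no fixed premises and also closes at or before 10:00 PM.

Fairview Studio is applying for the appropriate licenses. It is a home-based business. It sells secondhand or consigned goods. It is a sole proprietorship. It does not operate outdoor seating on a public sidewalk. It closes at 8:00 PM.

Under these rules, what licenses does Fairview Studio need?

1. is a sole proprietorship (not: is a worker-owned cooperative) → Commercial Registration not required.
2. does not operate outdoor seating on a public sidewalk → Sidewalk Use Permit not required.
3. does not operate outdoor seating on a public sidewalk; sells secondhand or consigned goods → Standard Registration not required.
4. is a home-based business; is a sole proprietorship (not: is a franchise of a national chain) → Annual License not required.
5. does not operate outdoor seating on a public sidewalk → Sidewalk Use Authorization not required.
6. does not operate outdoor seating on a public sidewalk → General Business Permit not required.
7. is a sole proprietorship; closes 8:00 PM, at/before 10:00 PM → Sole Proprietor Registration not required.
8. closes 8:00 PM, at/before midnight → Municipal Authorization not required.
9. does not operate outdoor seating on a public sidewalk → Commercial License not required.
10. is a home-based business (not: is a mobile business with no fixed premises); closes 8:00 PM, at/before 10:00 PM → Mobile Vendor License not required.

None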